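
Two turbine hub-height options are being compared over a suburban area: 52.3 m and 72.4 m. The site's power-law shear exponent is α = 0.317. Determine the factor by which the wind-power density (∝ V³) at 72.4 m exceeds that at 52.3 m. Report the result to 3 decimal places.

Speed ratio: V_B/V_A = (z_B/z_A)^α = (72.4/52.3)^0.317 = (1.3843)^0.317 = 1.10859
Power-density ratio: P_B/P_A = (V_B/V_A)³ = (1.10859)³ = 1.36244

1.362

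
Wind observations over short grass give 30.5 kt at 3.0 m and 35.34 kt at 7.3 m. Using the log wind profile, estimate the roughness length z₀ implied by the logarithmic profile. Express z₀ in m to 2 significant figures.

z₀ ≈ 0.011 m

Log law: V(z) ∝ ln(z/z₀). With r = V₁/V₂ = 30.5/35.34 = 0.86304,
r · ln(z₂/z₀) = ln(z₁/z₀) ⇒ ln z₀ = (ln z₁ − r·ln z₂)/(1 − r)
ln z₀ = (1.09861 − 0.86304×1.98787) / 0.13696 = -4.5052
z₀ = exp(-4.5052) = 0.01105 m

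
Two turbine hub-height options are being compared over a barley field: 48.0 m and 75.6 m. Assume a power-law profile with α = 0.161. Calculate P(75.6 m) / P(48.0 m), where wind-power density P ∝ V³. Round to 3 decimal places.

1.245

Speed ratio: V_B/V_A = (z_B/z_A)^α = (75.6/48.0)^0.161 = (1.5750)^0.161 = 1.07588
Power-density ratio: P_B/P_A = (V_B/V_A)³ = (1.07588)³ = 1.24534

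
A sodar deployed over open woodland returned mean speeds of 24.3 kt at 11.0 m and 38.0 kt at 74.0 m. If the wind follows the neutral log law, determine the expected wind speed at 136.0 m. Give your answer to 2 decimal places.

Log law: V ∝ ln(z/z₀). From the pair, with r = V₁/V₂ = 0.63947,
ln z₀ = (ln z₁ − r·ln z₂)/(1 − r) = (2.3979 − 0.63947×4.3041)/0.36053 = -0.9831 → z₀ = 0.3741 m
V₃ = V₁ · ln(z₃/z₀)/ln(z₁/z₀) = 24.3 × 5.8958/3.3810 = 42.3740 kt

42.37 kt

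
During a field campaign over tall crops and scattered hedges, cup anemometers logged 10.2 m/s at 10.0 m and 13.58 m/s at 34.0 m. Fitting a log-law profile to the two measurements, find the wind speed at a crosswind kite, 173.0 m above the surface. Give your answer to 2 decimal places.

Log law: V ∝ ln(z/z₀). From the pair, with r = V₁/V₂ = 0.75110,
ln z₀ = (ln z₁ − r·ln z₂)/(1 − r) = (2.3026 − 0.75110×3.5264)/0.24890 = -1.3905 → z₀ = 0.2490 m
V₃ = V₁ · ln(z₃/z₀)/ln(z₁/z₀) = 10.2 × 6.5438/3.6931 = 18.0735 m/s

18.07 m/s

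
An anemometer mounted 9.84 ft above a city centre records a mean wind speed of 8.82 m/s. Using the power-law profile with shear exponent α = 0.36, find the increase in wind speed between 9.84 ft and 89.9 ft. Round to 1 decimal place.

10.7 m/s

Power law: V₂ = V₁ · (z₂/z₁)^α = 8.82 × (9.1362)^0.36 = 19.5589 m/s
ΔV = 19.5589 − 8.82 = 10.7389 m/s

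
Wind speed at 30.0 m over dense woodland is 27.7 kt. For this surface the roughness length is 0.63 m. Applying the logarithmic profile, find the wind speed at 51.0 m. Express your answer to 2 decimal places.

Log law: V(z) ∝ ln(z/z₀), so V₂/V₁ = ln(z₂/z₀) / ln(z₁/z₀).
ln(51.0/0.63) = 4.3939, ln(30.0/0.63) = 3.8632
V₂ = 27.7 × 4.3939/3.8632 = 27.7 × 1.1374 = 31.5047 kt

31.50 kt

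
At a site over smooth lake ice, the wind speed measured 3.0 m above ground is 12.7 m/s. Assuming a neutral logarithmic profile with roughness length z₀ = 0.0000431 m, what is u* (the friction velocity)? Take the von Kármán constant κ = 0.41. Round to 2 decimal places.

Log law: V(z) = (u*/κ) · ln(z/z₀) ⇒ u* = κ · V / ln(z/z₀)
u* = 0.41 × 12.7 / ln(3.0/0.0000431) = 0.41 × 12.7 / 11.1506
   = 5.2070 / 11.1506 = 0.4670 m/s

u* ≈ 0.47 m/s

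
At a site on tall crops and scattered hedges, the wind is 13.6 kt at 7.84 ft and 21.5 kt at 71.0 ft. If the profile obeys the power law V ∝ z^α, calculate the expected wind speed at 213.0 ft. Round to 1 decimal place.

First find α: α = ln(V₂/V₁)/ln(z₂/z₁) = ln(21.5/13.6)/ln(71.0/7.84) = 0.45798/2.20344 = 0.2078
Extrapolate from 71.0 ft to 213.0 ft: V₃ = 21.5 × (213.0/71.0)^0.2078 = 21.5 × 1.2565 = 27.0152 kt

27.0 kt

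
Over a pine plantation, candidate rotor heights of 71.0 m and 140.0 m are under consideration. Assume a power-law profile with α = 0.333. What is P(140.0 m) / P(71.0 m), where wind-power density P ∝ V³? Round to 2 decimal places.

1.97

Speed ratio: V_B/V_A = (z_B/z_A)^α = (140.0/71.0)^0.333 = (1.9718)^0.333 = 1.25369
Power-density ratio: P_B/P_A = (V_B/V_A)³ = (1.25369)³ = 1.97049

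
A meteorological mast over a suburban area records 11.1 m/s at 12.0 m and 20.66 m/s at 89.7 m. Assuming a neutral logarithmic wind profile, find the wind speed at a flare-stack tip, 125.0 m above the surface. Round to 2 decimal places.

Log law: V ∝ ln(z/z₀). From the pair, with r = V₁/V₂ = 0.53727,
ln z₀ = (ln z₁ − r·ln z₂)/(1 − r) = (2.4849 − 0.53727×4.4965)/0.46273 = 0.1493 → z₀ = 1.161 m
V₃ = V₁ · ln(z₃/z₀)/ln(z₁/z₀) = 11.1 × 4.6790/2.3356 = 22.2371 m/s

22.24 m/s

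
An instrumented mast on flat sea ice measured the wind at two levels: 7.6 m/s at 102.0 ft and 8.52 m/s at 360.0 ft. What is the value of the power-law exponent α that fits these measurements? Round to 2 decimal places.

α ≈ 0.09

Power law: V₂/V₁ = (z₂/z₁)^α ⇒ α = ln(V₂/V₁) / ln(z₂/z₁)
α = ln(8.52/7.6) / ln(360.0/102.0) = ln(1.1211) / ln(3.5294)
  = 0.11427 / 1.26113 = 0.09061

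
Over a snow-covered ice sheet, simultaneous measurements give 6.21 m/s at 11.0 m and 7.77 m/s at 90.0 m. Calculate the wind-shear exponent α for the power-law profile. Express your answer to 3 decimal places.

α ≈ 0.107

Power law: V₂/V₁ = (z₂/z₁)^α ⇒ α = ln(V₂/V₁) / ln(z₂/z₁)
α = ln(7.77/6.21) / ln(90.0/11.0) = ln(1.2512) / ln(8.1818)
  = 0.22411 / 2.10191 = 0.10662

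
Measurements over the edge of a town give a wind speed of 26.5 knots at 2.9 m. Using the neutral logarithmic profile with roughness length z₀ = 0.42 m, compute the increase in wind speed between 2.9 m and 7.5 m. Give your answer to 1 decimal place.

13.0 knots

Log law: V₂ = V₁ · ln(z₂/z₀)/ln(z₁/z₀) = 26.5 × 2.8824/1.9322 = 39.5318 knots
ΔV = 39.5318 − 26.5 = 13.0318 knots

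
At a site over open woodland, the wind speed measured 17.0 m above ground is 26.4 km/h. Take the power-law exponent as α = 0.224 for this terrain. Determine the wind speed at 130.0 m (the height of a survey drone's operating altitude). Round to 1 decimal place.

Power-law profile: V₂ = V₁ · (z₂/z₁)^α
V₂ = 26.4 × (130.0/17.0)^0.224 = 26.4 × (7.6471)^0.224
    = 26.4 × 1.5773 = 41.6396 km/h

41.6 km/h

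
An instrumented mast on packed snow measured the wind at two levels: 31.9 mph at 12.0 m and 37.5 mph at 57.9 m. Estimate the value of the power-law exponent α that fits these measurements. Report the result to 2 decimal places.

Power law: V₂/V₁ = (z₂/z₁)^α ⇒ α = ln(V₂/V₁) / ln(z₂/z₁)
α = ln(37.5/31.9) / ln(57.9/12.0) = ln(1.1755) / ln(4.8250)
  = 0.16173 / 1.57381 = 0.10277

α ≈ 0.10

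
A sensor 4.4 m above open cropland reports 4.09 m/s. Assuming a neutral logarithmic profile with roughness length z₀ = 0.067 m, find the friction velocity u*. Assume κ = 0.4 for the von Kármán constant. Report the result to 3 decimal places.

u* ≈ 0.391 m/s

Log law: V(z) = (u*/κ) · ln(z/z₀) ⇒ u* = κ · V / ln(z/z₀)
u* = 0.4 × 4.09 / ln(4.4/0.067) = 0.4 × 4.09 / 4.1847
   = 1.6360 / 4.1847 = 0.3910 m/s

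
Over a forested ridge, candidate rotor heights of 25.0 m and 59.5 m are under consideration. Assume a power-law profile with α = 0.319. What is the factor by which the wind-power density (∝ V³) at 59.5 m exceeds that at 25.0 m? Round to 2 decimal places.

2.29

Speed ratio: V_B/V_A = (z_B/z_A)^α = (59.5/25.0)^0.319 = (2.3800)^0.319 = 1.31865
Power-density ratio: P_B/P_A = (V_B/V_A)³ = (1.31865)³ = 2.29289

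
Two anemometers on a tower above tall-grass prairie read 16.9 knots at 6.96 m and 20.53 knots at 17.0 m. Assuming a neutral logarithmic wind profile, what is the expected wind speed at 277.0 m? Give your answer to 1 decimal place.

31.9 knots

Log law: V ∝ ln(z/z₀). From the pair, with r = V₁/V₂ = 0.82319,
ln z₀ = (ln z₁ − r·ln z₂)/(1 − r) = (1.9402 − 0.82319×2.8332)/0.17681 = -2.2175 → z₀ = 0.1089 m
V₃ = V₁ · ln(z₃/z₀)/ln(z₁/z₀) = 16.9 × 7.8415/4.1577 = 31.8740 knots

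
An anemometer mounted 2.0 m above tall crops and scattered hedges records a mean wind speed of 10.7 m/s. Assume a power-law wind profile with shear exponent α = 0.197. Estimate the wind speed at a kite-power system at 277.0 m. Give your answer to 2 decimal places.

28.27 m/s

Power-law profile: V₂ = V₁ · (z₂/z₁)^α
V₂ = 10.7 × (277.0/2.0)^0.197 = 10.7 × (138.5000)^0.197
    = 10.7 × 2.6416 = 28.2650 m/s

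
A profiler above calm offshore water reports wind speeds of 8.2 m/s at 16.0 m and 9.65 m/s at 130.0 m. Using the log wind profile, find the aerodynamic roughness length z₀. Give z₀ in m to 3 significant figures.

z₀ ≈ 0.000115 m

Log law: V(z) ∝ ln(z/z₀). With r = V₁/V₂ = 8.2/9.65 = 0.84974,
r · ln(z₂/z₀) = ln(z₁/z₀) ⇒ ln z₀ = (ln z₁ − r·ln z₂)/(1 − r)
ln z₀ = (2.77259 − 0.84974×4.86753) / 0.15026 = -9.0747
z₀ = exp(-9.0747) = 0.0001145 m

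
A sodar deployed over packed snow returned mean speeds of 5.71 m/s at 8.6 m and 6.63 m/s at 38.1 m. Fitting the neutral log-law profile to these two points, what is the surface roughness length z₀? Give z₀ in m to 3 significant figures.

Log law: V(z) ∝ ln(z/z₀). With r = V₁/V₂ = 5.71/6.63 = 0.86124,
r · ln(z₂/z₀) = ln(z₁/z₀) ⇒ ln z₀ = (ln z₁ − r·ln z₂)/(1 − r)
ln z₀ = (2.15176 − 0.86124×3.64021) / 0.13876 = -7.0863
z₀ = exp(-7.0863) = 0.0008364 m

z₀ ≈ 0.000836 m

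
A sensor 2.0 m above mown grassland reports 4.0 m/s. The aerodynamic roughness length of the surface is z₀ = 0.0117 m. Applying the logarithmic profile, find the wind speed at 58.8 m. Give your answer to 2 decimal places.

Log law: V(z) ∝ ln(z/z₀), so V₂/V₁ = ln(z₂/z₀) / ln(z₁/z₀).
ln(58.8/0.0117) = 8.5223, ln(2.0/0.0117) = 5.1413
V₂ = 4.0 × 8.5223/5.1413 = 4.0 × 1.6576 = 6.6305 m/s

6.63 m/s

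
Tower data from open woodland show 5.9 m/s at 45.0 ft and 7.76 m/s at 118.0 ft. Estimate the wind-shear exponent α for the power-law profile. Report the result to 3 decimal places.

α ≈ 0.284

Power law: V₂/V₁ = (z₂/z₁)^α ⇒ α = ln(V₂/V₁) / ln(z₂/z₁)
α = ln(7.76/5.9) / ln(118.0/45.0) = ln(1.3153) / ln(2.6222)
  = 0.27403 / 0.96402 = 0.28426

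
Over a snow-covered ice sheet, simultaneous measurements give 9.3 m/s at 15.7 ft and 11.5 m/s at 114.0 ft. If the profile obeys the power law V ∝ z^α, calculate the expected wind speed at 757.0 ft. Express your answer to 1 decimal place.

14.1 m/s

First find α: α = ln(V₂/V₁)/ln(z₂/z₁) = ln(11.5/9.3)/ln(114.0/15.7) = 0.21233/1.98254 = 0.1071
Extrapolate from 114.0 ft to 757.0 ft: V₃ = 11.5 × (757.0/114.0)^0.1071 = 11.5 × 1.2248 = 14.0850 m/s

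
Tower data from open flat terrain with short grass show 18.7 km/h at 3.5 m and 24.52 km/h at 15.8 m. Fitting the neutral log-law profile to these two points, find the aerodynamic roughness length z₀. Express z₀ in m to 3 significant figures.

Log law: V(z) ∝ ln(z/z₀). With r = V₁/V₂ = 18.7/24.52 = 0.76264,
r · ln(z₂/z₀) = ln(z₁/z₀) ⇒ ln z₀ = (ln z₁ − r·ln z₂)/(1 − r)
ln z₀ = (1.25276 − 0.76264×2.76001) / 0.23736 = -3.5901
z₀ = exp(-3.5901) = 0.02760 m

z₀ ≈ 0.0276 m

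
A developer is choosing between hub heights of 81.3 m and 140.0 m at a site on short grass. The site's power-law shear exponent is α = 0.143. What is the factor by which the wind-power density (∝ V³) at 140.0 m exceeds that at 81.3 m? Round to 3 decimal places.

Speed ratio: V_B/V_A = (z_B/z_A)^α = (140.0/81.3)^0.143 = (1.7220)^0.143 = 1.08082
Power-density ratio: P_B/P_A = (V_B/V_A)³ = (1.08082)³ = 1.26258

1.263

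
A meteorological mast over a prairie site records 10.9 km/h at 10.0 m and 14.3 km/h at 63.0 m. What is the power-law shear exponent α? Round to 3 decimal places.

Power law: V₂/V₁ = (z₂/z₁)^α ⇒ α = ln(V₂/V₁) / ln(z₂/z₁)
α = ln(14.3/10.9) / ln(63.0/10.0) = ln(1.3119) / ln(6.3000)
  = 0.27150 / 1.84055 = 0.14751

α ≈ 0.148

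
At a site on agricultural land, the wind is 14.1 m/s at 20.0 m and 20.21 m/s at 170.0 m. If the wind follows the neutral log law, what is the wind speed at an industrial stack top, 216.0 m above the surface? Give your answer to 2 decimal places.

20.89 m/s

Log law: V ∝ ln(z/z₀). From the pair, with r = V₁/V₂ = 0.69767,
ln z₀ = (ln z₁ − r·ln z₂)/(1 − r) = (2.9957 − 0.69767×5.1358)/0.30233 = -1.9429 → z₀ = 0.1433 m
V₃ = V₁ · ln(z₃/z₀)/ln(z₁/z₀) = 14.1 × 7.3182/4.9386 = 20.8937 m/s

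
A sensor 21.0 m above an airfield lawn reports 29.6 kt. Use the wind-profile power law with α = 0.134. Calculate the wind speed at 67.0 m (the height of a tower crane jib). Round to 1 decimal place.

34.6 kt

Power-law profile: V₂ = V₁ · (z₂/z₁)^α
V₂ = 29.6 × (67.0/21.0)^0.134 = 29.6 × (3.1905)^0.134
    = 29.6 × 1.1682 = 34.5787 kt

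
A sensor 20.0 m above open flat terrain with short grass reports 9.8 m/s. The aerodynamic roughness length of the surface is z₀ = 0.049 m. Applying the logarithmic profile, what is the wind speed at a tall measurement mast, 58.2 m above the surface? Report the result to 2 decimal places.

Log law: V(z) ∝ ln(z/z₀), so V₂/V₁ = ln(z₂/z₀) / ln(z₁/z₀).
ln(58.2/0.049) = 7.0798, ln(20.0/0.049) = 6.0117
V₂ = 9.8 × 7.0798/6.0117 = 9.8 × 1.1777 = 11.5413 m/s

11.54 m/s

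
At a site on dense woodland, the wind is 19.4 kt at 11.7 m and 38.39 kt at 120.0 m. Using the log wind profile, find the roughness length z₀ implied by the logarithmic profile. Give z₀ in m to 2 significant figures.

Log law: V(z) ∝ ln(z/z₀). With r = V₁/V₂ = 19.4/38.39 = 0.50534,
r · ln(z₂/z₀) = ln(z₁/z₀) ⇒ ln z₀ = (ln z₁ − r·ln z₂)/(1 − r)
ln z₀ = (2.45959 − 0.50534×4.78749) / 0.49466 = 0.0814
z₀ = exp(0.0814) = 1.085 m

z₀ ≈ 1.1 m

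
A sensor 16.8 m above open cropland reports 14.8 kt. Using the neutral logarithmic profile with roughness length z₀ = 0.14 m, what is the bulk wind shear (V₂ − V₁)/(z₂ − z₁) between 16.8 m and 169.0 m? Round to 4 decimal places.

0.0469 kt/m

Log law: V₂ = V₁ · ln(z₂/z₀)/ln(z₁/z₀) = 14.8 × 7.0960/4.7875 = 21.9365 kt
ΔV/Δz = (21.9365 − 14.8)/(169.0 − 16.8) = 7.1365/152.2000 = 0.04689 kt/m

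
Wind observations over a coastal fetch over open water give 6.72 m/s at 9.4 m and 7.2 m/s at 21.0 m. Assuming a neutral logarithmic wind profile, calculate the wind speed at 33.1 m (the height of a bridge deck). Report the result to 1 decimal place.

7.5 m/s

Log law: V ∝ ln(z/z₀). From the pair, with r = V₁/V₂ = 0.93333,
ln z₀ = (ln z₁ − r·ln z₂)/(1 − r) = (2.2407 − 0.93333×3.0445)/0.06667 = -9.0127 → z₀ = 0.0001219 m
V₃ = V₁ · ln(z₃/z₀)/ln(z₁/z₀) = 6.72 × 12.5122/11.2534 = 7.4717 m/s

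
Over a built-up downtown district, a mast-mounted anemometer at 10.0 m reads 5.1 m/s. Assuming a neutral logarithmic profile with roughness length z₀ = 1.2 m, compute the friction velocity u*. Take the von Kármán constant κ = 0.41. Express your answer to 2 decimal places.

Log law: V(z) = (u*/κ) · ln(z/z₀) ⇒ u* = κ · V / ln(z/z₀)
u* = 0.41 × 5.1 / ln(10.0/1.2) = 0.41 × 5.1 / 2.1203
   = 2.0910 / 2.1203 = 0.9862 m/s

u* ≈ 0.99 m/s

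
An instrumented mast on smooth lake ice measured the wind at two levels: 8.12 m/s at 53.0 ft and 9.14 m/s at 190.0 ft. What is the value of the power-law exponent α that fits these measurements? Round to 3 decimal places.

α ≈ 0.093

Power law: V₂/V₁ = (z₂/z₁)^α ⇒ α = ln(V₂/V₁) / ln(z₂/z₁)
α = ln(9.14/8.12) / ln(190.0/53.0) = ln(1.1256) / ln(3.5849)
  = 0.11833 / 1.27673 = 0.09268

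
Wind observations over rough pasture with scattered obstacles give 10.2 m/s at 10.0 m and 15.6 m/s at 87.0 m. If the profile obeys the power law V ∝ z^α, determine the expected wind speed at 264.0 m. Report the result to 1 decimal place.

19.4 m/s

First find α: α = ln(V₂/V₁)/ln(z₂/z₁) = ln(15.6/10.2)/ln(87.0/10.0) = 0.42488/2.16332 = 0.1964
Extrapolate from 87.0 m to 264.0 m: V₃ = 15.6 × (264.0/87.0)^0.1964 = 15.6 × 1.2436 = 19.4003 m/s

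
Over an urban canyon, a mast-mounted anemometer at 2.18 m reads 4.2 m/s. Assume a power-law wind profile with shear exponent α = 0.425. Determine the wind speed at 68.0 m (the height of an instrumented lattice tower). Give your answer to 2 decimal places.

18.12 m/s

Power-law profile: V₂ = V₁ · (z₂/z₁)^α
V₂ = 4.2 × (68.0/2.18)^0.425 = 4.2 × (31.1927)^0.425
    = 4.2 × 4.3149 = 18.1226 m/s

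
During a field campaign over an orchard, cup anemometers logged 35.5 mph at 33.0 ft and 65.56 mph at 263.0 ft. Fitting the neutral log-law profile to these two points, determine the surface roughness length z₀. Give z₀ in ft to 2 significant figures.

z₀ ≈ 2.8 ft

Log law: V(z) ∝ ln(z/z₀). With r = V₁/V₂ = 35.5/65.56 = 0.54149,
r · ln(z₂/z₀) = ln(z₁/z₀) ⇒ ln z₀ = (ln z₁ − r·ln z₂)/(1 − r)
ln z₀ = (3.49651 − 0.54149×5.57215) / 0.45851 = 1.0452
z₀ = exp(1.0452) = 2.844 ft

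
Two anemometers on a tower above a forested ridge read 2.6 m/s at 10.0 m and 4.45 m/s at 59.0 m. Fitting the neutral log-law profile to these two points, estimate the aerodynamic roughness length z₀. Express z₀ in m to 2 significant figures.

Log law: V(z) ∝ ln(z/z₀). With r = V₁/V₂ = 2.6/4.45 = 0.58427,
r · ln(z₂/z₀) = ln(z₁/z₀) ⇒ ln z₀ = (ln z₁ − r·ln z₂)/(1 − r)
ln z₀ = (2.30259 − 0.58427×4.07754) / 0.41573 = -0.1919
z₀ = exp(-0.1919) = 0.8254 m

z₀ ≈ 0.83 m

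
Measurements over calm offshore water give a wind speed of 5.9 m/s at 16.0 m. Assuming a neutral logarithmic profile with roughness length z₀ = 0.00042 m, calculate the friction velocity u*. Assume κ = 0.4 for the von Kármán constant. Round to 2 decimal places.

u* ≈ 0.22 m/s

Log law: V(z) = (u*/κ) · ln(z/z₀) ⇒ u* = κ · V / ln(z/z₀)
u* = 0.4 × 5.9 / ln(16.0/0.00042) = 0.4 × 5.9 / 10.5478
   = 2.3600 / 10.5478 = 0.2237 m/s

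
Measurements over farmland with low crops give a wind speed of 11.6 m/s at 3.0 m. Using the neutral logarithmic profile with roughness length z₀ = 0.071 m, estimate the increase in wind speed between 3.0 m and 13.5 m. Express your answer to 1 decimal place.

Log law: V₂ = V₁ · ln(z₂/z₀)/ln(z₁/z₀) = 11.6 × 5.2478/3.7437 = 16.2605 m/s
ΔV = 16.2605 − 11.6 = 4.6605 m/s

4.7 m/s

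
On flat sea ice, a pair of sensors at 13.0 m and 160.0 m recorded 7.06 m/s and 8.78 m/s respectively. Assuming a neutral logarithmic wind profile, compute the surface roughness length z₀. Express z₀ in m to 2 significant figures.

z₀ ≈ 0.00044 m

Log law: V(z) ∝ ln(z/z₀). With r = V₁/V₂ = 7.06/8.78 = 0.80410,
r · ln(z₂/z₀) = ln(z₁/z₀) ⇒ ln z₀ = (ln z₁ − r·ln z₂)/(1 − r)
ln z₀ = (2.56495 − 0.80410×5.07517) / 0.19590 = -7.7386
z₀ = exp(-7.7386) = 0.0004357 m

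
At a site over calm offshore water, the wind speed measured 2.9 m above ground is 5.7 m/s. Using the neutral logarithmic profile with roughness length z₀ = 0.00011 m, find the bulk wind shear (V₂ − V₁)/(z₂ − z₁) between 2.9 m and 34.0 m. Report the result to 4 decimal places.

Log law: V₂ = V₁ · ln(z₂/z₀)/ln(z₁/z₀) = 5.7 × 12.6414/10.1797 = 7.0784 m/s
ΔV/Δz = (7.0784 − 5.7)/(34.0 − 2.9) = 1.3784/31.1000 = 0.04432 m/s/m

0.0443 m/s/m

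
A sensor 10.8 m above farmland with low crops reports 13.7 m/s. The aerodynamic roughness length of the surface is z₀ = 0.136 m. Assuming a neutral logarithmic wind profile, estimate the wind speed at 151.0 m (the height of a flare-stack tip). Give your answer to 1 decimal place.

22.0 m/s

Log law: V(z) ∝ ln(z/z₀), so V₂/V₁ = ln(z₂/z₀) / ln(z₁/z₀).
ln(151.0/0.136) = 7.0124, ln(10.8/0.136) = 4.3746
V₂ = 13.7 × 7.0124/4.3746 = 13.7 × 1.6030 = 21.9605 m/s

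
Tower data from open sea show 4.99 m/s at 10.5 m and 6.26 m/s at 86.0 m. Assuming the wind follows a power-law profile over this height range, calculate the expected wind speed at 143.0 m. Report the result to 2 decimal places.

6.61 m/s

First find α: α = ln(V₂/V₁)/ln(z₂/z₁) = ln(6.26/4.99)/ln(86.0/10.5) = 0.22674/2.10297 = 0.1078
Extrapolate from 86.0 m to 143.0 m: V₃ = 6.26 × (143.0/86.0)^0.1078 = 6.26 × 1.0564 = 6.6128 m/s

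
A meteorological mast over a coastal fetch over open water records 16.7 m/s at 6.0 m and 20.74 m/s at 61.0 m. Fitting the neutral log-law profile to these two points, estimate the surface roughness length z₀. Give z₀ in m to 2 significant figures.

Log law: V(z) ∝ ln(z/z₀). With r = V₁/V₂ = 16.7/20.74 = 0.80521,
r · ln(z₂/z₀) = ln(z₁/z₀) ⇒ ln z₀ = (ln z₁ − r·ln z₂)/(1 − r)
ln z₀ = (1.79176 − 0.80521×4.11087) / 0.19479 = -7.7947
z₀ = exp(-7.7947) = 0.0004119 m

z₀ ≈ 0.00041 m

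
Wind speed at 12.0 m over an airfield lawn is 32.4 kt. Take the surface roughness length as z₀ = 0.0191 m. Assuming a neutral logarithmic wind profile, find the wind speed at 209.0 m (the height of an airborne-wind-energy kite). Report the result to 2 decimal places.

Log law: V(z) ∝ ln(z/z₀), so V₂/V₁ = ln(z₂/z₀) / ln(z₁/z₀).
ln(209.0/0.0191) = 9.3004, ln(12.0/0.0191) = 6.4430
V₂ = 32.4 × 9.3004/6.4430 = 32.4 × 1.4435 = 46.7692 kt

46.77 kt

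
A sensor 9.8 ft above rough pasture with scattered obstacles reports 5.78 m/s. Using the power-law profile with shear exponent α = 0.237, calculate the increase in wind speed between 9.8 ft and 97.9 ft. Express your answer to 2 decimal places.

4.19 m/s

Power law: V₂ = V₁ · (z₂/z₁)^α = 5.78 × (9.9898)^0.237 = 9.9729 m/s
ΔV = 9.9729 − 5.78 = 4.1929 m/s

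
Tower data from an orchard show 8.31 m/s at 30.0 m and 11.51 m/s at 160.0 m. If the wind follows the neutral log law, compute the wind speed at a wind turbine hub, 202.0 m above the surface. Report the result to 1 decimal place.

Log law: V ∝ ln(z/z₀). From the pair, with r = V₁/V₂ = 0.72198,
ln z₀ = (ln z₁ − r·ln z₂)/(1 − r) = (3.4012 − 0.72198×5.0752)/0.27802 = -0.9459 → z₀ = 0.3883 m
V₃ = V₁ · ln(z₃/z₀)/ln(z₁/z₀) = 8.31 × 6.2542/4.3471 = 11.9556 m/s

12.0 m/s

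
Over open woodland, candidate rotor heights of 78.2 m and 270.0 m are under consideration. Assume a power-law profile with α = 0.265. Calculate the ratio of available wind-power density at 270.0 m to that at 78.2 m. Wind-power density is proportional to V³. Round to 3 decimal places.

2.678

Speed ratio: V_B/V_A = (z_B/z_A)^α = (270.0/78.2)^0.265 = (3.4527)^0.265 = 1.38871
Power-density ratio: P_B/P_A = (V_B/V_A)³ = (1.38871)³ = 2.67815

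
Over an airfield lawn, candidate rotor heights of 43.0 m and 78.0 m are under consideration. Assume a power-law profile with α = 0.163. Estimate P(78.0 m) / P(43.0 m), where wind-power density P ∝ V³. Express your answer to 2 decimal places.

1.34

Speed ratio: V_B/V_A = (z_B/z_A)^α = (78.0/43.0)^0.163 = (1.8140)^0.163 = 1.10194
Power-density ratio: P_B/P_A = (V_B/V_A)³ = (1.10194)³ = 1.33804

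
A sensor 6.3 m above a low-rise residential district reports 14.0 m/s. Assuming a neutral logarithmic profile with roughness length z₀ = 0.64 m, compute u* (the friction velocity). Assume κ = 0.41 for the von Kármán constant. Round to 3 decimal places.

u* ≈ 2.510 m/s

Log law: V(z) = (u*/κ) · ln(z/z₀) ⇒ u* = κ · V / ln(z/z₀)
u* = 0.41 × 14.0 / ln(6.3/0.64) = 0.41 × 14.0 / 2.2868
   = 5.7400 / 2.2868 = 2.5100 m/s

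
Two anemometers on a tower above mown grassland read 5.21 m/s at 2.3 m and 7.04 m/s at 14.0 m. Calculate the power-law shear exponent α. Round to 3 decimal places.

Power law: V₂/V₁ = (z₂/z₁)^α ⇒ α = ln(V₂/V₁) / ln(z₂/z₁)
α = ln(7.04/5.21) / ln(14.0/2.3) = ln(1.3512) / ln(6.0870)
  = 0.30103 / 1.80615 = 0.16667

α ≈ 0.167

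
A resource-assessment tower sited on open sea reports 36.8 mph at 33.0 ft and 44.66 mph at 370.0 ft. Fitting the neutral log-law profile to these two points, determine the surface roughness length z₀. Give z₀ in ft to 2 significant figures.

Log law: V(z) ∝ ln(z/z₀). With r = V₁/V₂ = 36.8/44.66 = 0.82400,
r · ln(z₂/z₀) = ln(z₁/z₀) ⇒ ln z₀ = (ln z₁ − r·ln z₂)/(1 − r)
ln z₀ = (3.49651 − 0.82400×5.91350) / 0.17600 = -7.8197
z₀ = exp(-7.8197) = 0.0004017 ft

z₀ ≈ 0.00040 ft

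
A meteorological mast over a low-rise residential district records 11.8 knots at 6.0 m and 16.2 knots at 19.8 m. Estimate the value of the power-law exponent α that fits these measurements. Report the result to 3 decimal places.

α ≈ 0.265

Power law: V₂/V₁ = (z₂/z₁)^α ⇒ α = ln(V₂/V₁) / ln(z₂/z₁)
α = ln(16.2/11.8) / ln(19.8/6.0) = ln(1.3729) / ln(3.3000)
  = 0.31691 / 1.19392 = 0.26544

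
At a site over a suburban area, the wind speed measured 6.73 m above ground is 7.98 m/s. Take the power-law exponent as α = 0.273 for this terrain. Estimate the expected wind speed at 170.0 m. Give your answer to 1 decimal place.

19.3 m/s

Power-law profile: V₂ = V₁ · (z₂/z₁)^α
V₂ = 7.98 × (170.0/6.73)^0.273 = 7.98 × (25.2600)^0.273
    = 7.98 × 2.4147 = 19.2694 m/s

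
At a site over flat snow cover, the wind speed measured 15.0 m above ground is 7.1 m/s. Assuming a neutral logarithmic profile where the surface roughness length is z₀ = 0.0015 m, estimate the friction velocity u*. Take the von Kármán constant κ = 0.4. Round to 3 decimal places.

u* ≈ 0.308 m/s

Log law: V(z) = (u*/κ) · ln(z/z₀) ⇒ u* = κ · V / ln(z/z₀)
u* = 0.4 × 7.1 / ln(15.0/0.0015) = 0.4 × 7.1 / 9.2103
   = 2.8400 / 9.2103 = 0.3083 m/s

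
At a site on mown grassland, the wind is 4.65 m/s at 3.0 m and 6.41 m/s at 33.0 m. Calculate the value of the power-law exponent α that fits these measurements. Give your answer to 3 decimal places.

Power law: V₂/V₁ = (z₂/z₁)^α ⇒ α = ln(V₂/V₁) / ln(z₂/z₁)
α = ln(6.41/4.65) / ln(33.0/3.0) = ln(1.3785) / ln(11.0000)
  = 0.32099 / 2.39790 = 0.13386

α ≈ 0.134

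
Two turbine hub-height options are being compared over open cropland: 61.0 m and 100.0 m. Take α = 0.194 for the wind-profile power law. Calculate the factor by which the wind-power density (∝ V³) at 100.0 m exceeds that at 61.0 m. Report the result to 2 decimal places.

1.33

Speed ratio: V_B/V_A = (z_B/z_A)^α = (100.0/61.0)^0.194 = (1.6393)^0.194 = 1.10064
Power-density ratio: P_B/P_A = (V_B/V_A)³ = (1.10064)³ = 1.33333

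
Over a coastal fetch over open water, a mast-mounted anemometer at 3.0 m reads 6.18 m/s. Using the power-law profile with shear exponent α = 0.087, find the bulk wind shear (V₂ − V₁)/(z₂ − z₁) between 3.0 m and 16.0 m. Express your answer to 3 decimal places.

Power law: V₂ = V₁ · (z₂/z₁)^α = 6.18 × (5.3333)^0.087 = 7.1489 m/s
ΔV/Δz = (7.1489 − 6.18)/(16.0 − 3.0) = 0.9689/13.0000 = 0.07453 m/s/m

0.075 m/s/m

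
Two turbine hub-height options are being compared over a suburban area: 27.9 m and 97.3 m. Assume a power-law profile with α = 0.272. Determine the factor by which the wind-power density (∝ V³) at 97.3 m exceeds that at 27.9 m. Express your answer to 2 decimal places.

Speed ratio: V_B/V_A = (z_B/z_A)^α = (97.3/27.9)^0.272 = (3.4875)^0.272 = 1.40463
Power-density ratio: P_B/P_A = (V_B/V_A)³ = (1.40463)³ = 2.77132

2.77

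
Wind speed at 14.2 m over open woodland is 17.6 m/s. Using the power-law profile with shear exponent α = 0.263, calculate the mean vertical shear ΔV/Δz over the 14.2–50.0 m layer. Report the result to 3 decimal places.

Power law: V₂ = V₁ · (z₂/z₁)^α = 17.6 × (3.5211)^0.263 = 24.5070 m/s
ΔV/Δz = (24.5070 − 17.6)/(50.0 − 14.2) = 6.9070/35.8000 = 0.19293 m/s/m

0.193 m/s/m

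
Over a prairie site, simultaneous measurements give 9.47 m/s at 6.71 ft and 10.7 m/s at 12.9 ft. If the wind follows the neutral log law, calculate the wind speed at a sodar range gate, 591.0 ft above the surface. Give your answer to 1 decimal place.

17.9 m/s

Log law: V ∝ ln(z/z₀). From the pair, with r = V₁/V₂ = 0.88505,
ln z₀ = (ln z₁ − r·ln z₂)/(1 − r) = (1.9036 − 0.88505×2.5572)/0.11495 = -3.1288 → z₀ = 0.04377 ft
V₃ = V₁ · ln(z₃/z₀)/ln(z₁/z₀) = 9.47 × 9.5106/5.0324 = 17.8971 m/s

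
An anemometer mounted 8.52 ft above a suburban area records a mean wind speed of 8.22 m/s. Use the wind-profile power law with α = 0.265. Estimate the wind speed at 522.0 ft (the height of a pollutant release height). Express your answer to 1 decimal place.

24.5 m/s

Power-law profile: V₂ = V₁ · (z₂/z₁)^α
V₂ = 8.22 × (522.0/8.52)^0.265 = 8.22 × (61.2676)^0.265
    = 8.22 × 2.9759 = 24.4618 m/s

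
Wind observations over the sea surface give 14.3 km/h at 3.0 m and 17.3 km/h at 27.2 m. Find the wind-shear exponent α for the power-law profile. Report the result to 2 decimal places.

α ≈ 0.09

Power law: V₂/V₁ = (z₂/z₁)^α ⇒ α = ln(V₂/V₁) / ln(z₂/z₁)
α = ln(17.3/14.3) / ln(27.2/3.0) = ln(1.2098) / ln(9.0667)
  = 0.19045 / 2.20460 = 0.08639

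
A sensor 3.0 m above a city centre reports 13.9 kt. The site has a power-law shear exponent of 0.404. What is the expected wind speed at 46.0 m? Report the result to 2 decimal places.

41.88 kt

Power-law profile: V₂ = V₁ · (z₂/z₁)^α
V₂ = 13.9 × (46.0/3.0)^0.404 = 13.9 × (15.3333)^0.404
    = 13.9 × 3.0130 = 41.8805 kt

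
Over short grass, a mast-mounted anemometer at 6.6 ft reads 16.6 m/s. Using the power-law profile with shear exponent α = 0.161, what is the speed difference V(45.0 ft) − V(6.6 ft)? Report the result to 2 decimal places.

6.01 m/s

Power law: V₂ = V₁ · (z₂/z₁)^α = 16.6 × (6.8182)^0.161 = 22.6115 m/s
ΔV = 22.6115 − 16.6 = 6.0115 m/s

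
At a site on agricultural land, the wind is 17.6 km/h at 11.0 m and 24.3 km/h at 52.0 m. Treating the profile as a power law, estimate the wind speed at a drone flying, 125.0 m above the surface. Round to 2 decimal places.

First find α: α = ln(V₂/V₁)/ln(z₂/z₁) = ln(24.3/17.6)/ln(52.0/11.0) = 0.32258/1.55335 = 0.2077
Extrapolate from 52.0 m to 125.0 m: V₃ = 24.3 × (125.0/52.0)^0.2077 = 24.3 × 1.1998 = 29.1546 km/h

29.15 km/h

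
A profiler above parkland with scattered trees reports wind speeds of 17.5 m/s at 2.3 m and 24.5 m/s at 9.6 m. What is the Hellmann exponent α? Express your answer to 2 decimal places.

α ≈ 0.24

Power law: V₂/V₁ = (z₂/z₁)^α ⇒ α = ln(V₂/V₁) / ln(z₂/z₁)
α = ln(24.5/17.5) / ln(9.6/2.3) = ln(1.4000) / ln(4.1739)
  = 0.33647 / 1.42885 = 0.23548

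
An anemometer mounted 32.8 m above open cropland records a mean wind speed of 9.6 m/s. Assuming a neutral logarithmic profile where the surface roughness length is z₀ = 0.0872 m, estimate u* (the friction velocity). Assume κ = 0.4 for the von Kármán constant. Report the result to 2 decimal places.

u* ≈ 0.65 m/s

Log law: V(z) = (u*/κ) · ln(z/z₀) ⇒ u* = κ · V / ln(z/z₀)
u* = 0.4 × 9.6 / ln(32.8/0.0872) = 0.4 × 9.6 / 5.9300
   = 3.8400 / 5.9300 = 0.6476 m/s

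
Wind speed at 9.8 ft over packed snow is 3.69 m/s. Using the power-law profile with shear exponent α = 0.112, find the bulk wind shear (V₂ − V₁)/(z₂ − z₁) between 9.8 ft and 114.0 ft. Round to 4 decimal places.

0.0112 m/s/ft

Power law: V₂ = V₁ · (z₂/z₁)^α = 3.69 × (11.6327)^0.112 = 4.8572 m/s
ΔV/Δz = (4.8572 − 3.69)/(114.0 − 9.8) = 1.1672/104.2000 = 0.01120 m/s/ft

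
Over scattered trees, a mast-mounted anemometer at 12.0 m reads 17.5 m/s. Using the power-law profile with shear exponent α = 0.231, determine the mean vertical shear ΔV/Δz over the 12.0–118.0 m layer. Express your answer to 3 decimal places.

Power law: V₂ = V₁ · (z₂/z₁)^α = 17.5 × (9.8333)^0.231 = 29.6723 m/s
ΔV/Δz = (29.6723 − 17.5)/(118.0 − 12.0) = 12.1723/106.0000 = 0.11483 m/s/m

0.115 m/s/m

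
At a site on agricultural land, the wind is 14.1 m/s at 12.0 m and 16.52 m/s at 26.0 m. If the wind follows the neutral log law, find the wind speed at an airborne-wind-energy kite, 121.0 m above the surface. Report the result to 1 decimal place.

21.3 m/s

Log law: V ∝ ln(z/z₀). From the pair, with r = V₁/V₂ = 0.85351,
ln z₀ = (ln z₁ − r·ln z₂)/(1 − r) = (2.4849 − 0.85351×3.2581)/0.14649 = -2.0200 → z₀ = 0.1326 m
V₃ = V₁ · ln(z₃/z₀)/ln(z₁/z₀) = 14.1 × 6.8158/4.5049 = 21.3328 m/s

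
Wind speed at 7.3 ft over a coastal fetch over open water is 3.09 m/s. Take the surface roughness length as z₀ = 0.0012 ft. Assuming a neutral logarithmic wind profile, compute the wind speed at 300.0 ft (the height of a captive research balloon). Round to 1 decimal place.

4.4 m/s

Log law: V(z) ∝ ln(z/z₀), so V₂/V₁ = ln(z₂/z₀) / ln(z₁/z₀).
ln(300.0/0.0012) = 12.4292, ln(7.3/0.0012) = 8.7133
V₂ = 3.09 × 12.4292/8.7133 = 3.09 × 1.4265 = 4.4078 m/s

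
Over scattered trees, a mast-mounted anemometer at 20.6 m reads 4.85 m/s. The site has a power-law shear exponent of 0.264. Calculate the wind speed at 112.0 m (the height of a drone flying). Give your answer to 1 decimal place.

Power-law profile: V₂ = V₁ · (z₂/z₁)^α
V₂ = 4.85 × (112.0/20.6)^0.264 = 4.85 × (5.4369)^0.264
    = 4.85 × 1.5636 = 7.5836 m/s

7.6 m/s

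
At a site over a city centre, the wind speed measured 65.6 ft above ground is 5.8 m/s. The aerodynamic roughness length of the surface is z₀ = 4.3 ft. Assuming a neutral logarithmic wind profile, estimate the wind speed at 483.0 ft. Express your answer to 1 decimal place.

Log law: V(z) ∝ ln(z/z₀), so V₂/V₁ = ln(z₂/z₀) / ln(z₁/z₀).
ln(483.0/4.3) = 4.7214, ln(65.6/4.3) = 2.7250
V₂ = 5.8 × 4.7214/2.7250 = 5.8 × 1.7326 = 10.0494 m/s

10.0 m/s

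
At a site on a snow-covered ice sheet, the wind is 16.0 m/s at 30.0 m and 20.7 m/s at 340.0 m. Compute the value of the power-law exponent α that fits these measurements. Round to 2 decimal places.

Power law: V₂/V₁ = (z₂/z₁)^α ⇒ α = ln(V₂/V₁) / ln(z₂/z₁)
α = ln(20.7/16.0) / ln(340.0/30.0) = ln(1.2937) / ln(11.3333)
  = 0.25754 / 2.42775 = 0.10608

α ≈ 0.11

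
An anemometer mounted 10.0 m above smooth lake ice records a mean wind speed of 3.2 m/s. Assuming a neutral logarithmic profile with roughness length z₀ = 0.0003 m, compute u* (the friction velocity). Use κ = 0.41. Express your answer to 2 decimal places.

u* ≈ 0.13 m/s

Log law: V(z) = (u*/κ) · ln(z/z₀) ⇒ u* = κ · V / ln(z/z₀)
u* = 0.41 × 3.2 / ln(10.0/0.0003) = 0.41 × 3.2 / 10.4143
   = 1.3120 / 10.4143 = 0.1260 m/s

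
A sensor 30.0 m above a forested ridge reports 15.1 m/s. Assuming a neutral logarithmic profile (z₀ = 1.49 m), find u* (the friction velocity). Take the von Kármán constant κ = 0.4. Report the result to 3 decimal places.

u* ≈ 2.012 m/s

Log law: V(z) = (u*/κ) · ln(z/z₀) ⇒ u* = κ · V / ln(z/z₀)
u* = 0.4 × 15.1 / ln(30.0/1.49) = 0.4 × 15.1 / 3.0024
   = 6.0400 / 3.0024 = 2.0117 m/s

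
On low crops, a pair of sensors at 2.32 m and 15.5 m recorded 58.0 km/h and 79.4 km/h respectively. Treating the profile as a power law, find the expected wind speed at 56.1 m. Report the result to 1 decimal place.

First find α: α = ln(V₂/V₁)/ln(z₂/z₁) = ln(79.4/58.0)/ln(15.5/2.32) = 0.31406/1.89927 = 0.1654
Extrapolate from 15.5 m to 56.1 m: V₃ = 79.4 × (56.1/15.5)^0.1654 = 79.4 × 1.2370 = 98.2185 km/h

98.2 km/h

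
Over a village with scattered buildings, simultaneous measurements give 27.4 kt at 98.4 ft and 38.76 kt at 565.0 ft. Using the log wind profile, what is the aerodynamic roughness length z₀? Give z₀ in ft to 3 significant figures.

Log law: V(z) ∝ ln(z/z₀). With r = V₁/V₂ = 27.4/38.76 = 0.70691,
r · ln(z₂/z₀) = ln(z₁/z₀) ⇒ ln z₀ = (ln z₁ − r·ln z₂)/(1 − r)
ln z₀ = (4.58904 − 0.70691×6.33683) / 0.29309 = 0.3734
z₀ = exp(0.3734) = 1.453 ft

z₀ ≈ 1.45 ft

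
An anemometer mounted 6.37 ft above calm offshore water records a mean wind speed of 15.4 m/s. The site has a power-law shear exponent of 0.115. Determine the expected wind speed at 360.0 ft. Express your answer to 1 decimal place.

Power-law profile: V₂ = V₁ · (z₂/z₁)^α
V₂ = 15.4 × (360.0/6.37)^0.115 = 15.4 × (56.5149)^0.115
    = 15.4 × 1.5904 = 24.4917 m/s

24.5 m/s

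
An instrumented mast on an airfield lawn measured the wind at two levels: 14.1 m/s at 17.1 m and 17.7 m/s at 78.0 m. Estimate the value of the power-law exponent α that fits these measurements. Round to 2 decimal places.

Power law: V₂/V₁ = (z₂/z₁)^α ⇒ α = ln(V₂/V₁) / ln(z₂/z₁)
α = ln(17.7/14.1) / ln(78.0/17.1) = ln(1.2553) / ln(4.5614)
  = 0.22739 / 1.51763 = 0.14983

α ≈ 0.15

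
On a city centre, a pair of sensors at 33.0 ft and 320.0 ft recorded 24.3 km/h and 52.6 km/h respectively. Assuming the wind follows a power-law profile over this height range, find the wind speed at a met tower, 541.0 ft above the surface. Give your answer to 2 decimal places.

First find α: α = ln(V₂/V₁)/ln(z₂/z₁) = ln(52.6/24.3)/ln(320.0/33.0) = 0.77224/2.27181 = 0.3399
Extrapolate from 320.0 ft to 541.0 ft: V₃ = 52.6 × (541.0/320.0)^0.3399 = 52.6 × 1.1954 = 62.8788 km/h

62.88 km/h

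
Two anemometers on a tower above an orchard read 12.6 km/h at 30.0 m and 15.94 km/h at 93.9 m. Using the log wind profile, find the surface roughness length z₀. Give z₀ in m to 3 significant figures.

z₀ ≈ 0.405 m

Log law: V(z) ∝ ln(z/z₀). With r = V₁/V₂ = 12.6/15.94 = 0.79046,
r · ln(z₂/z₀) = ln(z₁/z₀) ⇒ ln z₀ = (ln z₁ − r·ln z₂)/(1 − r)
ln z₀ = (3.40120 − 0.79046×4.54223) / 0.20954 = -0.9033
z₀ = exp(-0.9033) = 0.4052 m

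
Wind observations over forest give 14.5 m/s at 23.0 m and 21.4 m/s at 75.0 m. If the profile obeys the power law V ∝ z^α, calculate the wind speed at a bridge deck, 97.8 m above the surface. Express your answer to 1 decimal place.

23.4 m/s

First find α: α = ln(V₂/V₁)/ln(z₂/z₁) = ln(21.4/14.5)/ln(75.0/23.0) = 0.38924/1.18199 = 0.3293
Extrapolate from 75.0 m to 97.8 m: V₃ = 21.4 × (97.8/75.0)^0.3293 = 21.4 × 1.0913 = 23.3548 m/s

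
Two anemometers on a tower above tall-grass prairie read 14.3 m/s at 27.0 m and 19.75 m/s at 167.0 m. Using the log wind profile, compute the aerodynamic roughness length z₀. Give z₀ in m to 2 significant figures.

Log law: V(z) ∝ ln(z/z₀). With r = V₁/V₂ = 14.3/19.75 = 0.72405,
r · ln(z₂/z₀) = ln(z₁/z₀) ⇒ ln z₀ = (ln z₁ − r·ln z₂)/(1 − r)
ln z₀ = (3.29584 − 0.72405×5.11799) / 0.27595 = -1.4852
z₀ = exp(-1.4852) = 0.2264 m

z₀ ≈ 0.23 m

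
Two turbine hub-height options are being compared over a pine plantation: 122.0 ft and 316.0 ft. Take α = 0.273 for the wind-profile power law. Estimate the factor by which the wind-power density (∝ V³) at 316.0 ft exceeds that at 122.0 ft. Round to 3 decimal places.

Speed ratio: V_B/V_A = (z_B/z_A)^α = (316.0/122.0)^0.273 = (2.5902)^0.273 = 1.29670
Power-density ratio: P_B/P_A = (V_B/V_A)³ = (1.29670)³ = 2.18029

2.180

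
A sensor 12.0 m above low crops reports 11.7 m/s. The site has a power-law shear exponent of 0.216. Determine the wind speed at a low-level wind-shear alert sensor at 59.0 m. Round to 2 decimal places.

16.50 m/s

Power-law profile: V₂ = V₁ · (z₂/z₁)^α
V₂ = 11.7 × (59.0/12.0)^0.216 = 11.7 × (4.9167)^0.216
    = 11.7 × 1.4106 = 16.5039 m/s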